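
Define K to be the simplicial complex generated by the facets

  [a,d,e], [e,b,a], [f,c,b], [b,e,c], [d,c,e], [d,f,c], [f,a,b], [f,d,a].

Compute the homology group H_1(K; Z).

H_1 = 0.

Take the total order a < b < c < d < e < f on the vertex set. Then K (dimension 2) consists of the simplices:

  0-simplices (6): a, b, c, d, e, f
  1-simplices (12): ab, ad, ae, af, bc, be, bf, cd, ce, cf, de, df
  2-simplices (8): abe, abf, ade, adf, bce, bcf, cde, cdf

so the chain groups are C_0 ≅ Z^6, C_1 ≅ Z^12, C_2 ≅ Z^8.

∂_1: C_1 → C_0 sends each edge [p,q] (with p < q) to q − p.
The resulting 6×12 matrix has rank 5, and its Smith normal form has invariant factors (1,1,1,1,1).

∂_2: C_2 → C_1 sends each 2-simplex [p,q,r] to [q,r] − [p,r] + [p,q]. For instance
  ∂adf = df − af + ad,
  ∂ade = de − ae + ad.
The resulting 12×8 matrix has rank 7, and its Smith normal form has invariant factors (1,1,1,1,1,1,1).

Computing H_k = (kernel of ∂_k) / (image of ∂_{k+1}):

  H_1: rank ker ∂_1 − rank ∂_2 = (12 − 5) − 7 = 0, and the invariant factors of ∂_2 are all 1, so H_1 ≅ 0.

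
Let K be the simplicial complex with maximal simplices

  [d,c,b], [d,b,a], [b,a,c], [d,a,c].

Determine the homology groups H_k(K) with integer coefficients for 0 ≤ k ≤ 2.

Fix the vertex order a < b < c < d and write every simplex with vertices in increasing order. Then dim K = 2 and the simplices of K are:

  0-simplices (4): a, b, c, d
  1-simplices (6): ab, ac, ad, bc, bd, cd
  2-simplices (4): abc, abd, acd, bcd

so the chain groups are C_0 ≅ Z^4, C_1 ≅ Z^6, C_2 ≅ Z^4.

The boundary map ∂_1: C_1 → C_0 maps an edge to its endpoints' difference, ∂[p,q] = q − p. For instance
  ∂cd = d − c.
As a 4×6 matrix over Z this has rank 3, with invariant factors (1,1,1).

∂_2: C_2 → C_1 sends each 2-simplex [p,q,r] to [q,r] − [p,r] + [p,q]. For instance
  ∂abd = bd − ad + ab,
  ∂abc = bc − ac + ab.
The resulting 6×4 matrix has rank 3, and its Smith normal form has invariant factors (1,1,1).

Now H_k = ker ∂_k / im ∂_{k+1}, so:

  H_0: rank C_0 − rank ∂_1 = 4 − 3 = 1, and the invariant factors of ∂_1 are all 1, so H_0 = Z.
  H_1: rank ker ∂_1 − rank ∂_2 = (6 − 3) − 3 = 0, and the invariant factors of ∂_2 are all 1, so H_1 = 0.
  H_2: rank ker ∂_2 − rank ∂_3 = (4 − 3) − 0 = 1, and there is no ∂_3, so H_2 = Z.

As a check, the Euler characteristic is 4 − 6 + 4 = 2, which agrees with 1 − 0 + 1 = 2.

H_0 = Z,  H_1 = 0,  H_2 = Z.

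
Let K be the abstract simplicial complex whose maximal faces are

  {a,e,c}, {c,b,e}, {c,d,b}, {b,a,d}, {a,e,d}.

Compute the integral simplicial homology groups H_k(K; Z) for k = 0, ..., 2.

H_0 ≅ Z,  H_1 ≅ Z,  H_2 = 0.

K has 5 vertices, 10 edges, 5 triangles.
rank ∂_0 = 0, rank ∂_1 = 4 ⇒ b_0 = 5 − 0 − 4 = 1; all invariant factors of ∂_1 are 1 so no torsion. So H_0 ≅ Z.
rank ∂_1 = 4, rank ∂_2 = 5 ⇒ b_1 = 10 − 4 − 5 = 1; all invariant factors of ∂_2 are 1 so no torsion. So H_1 ≅ Z.
rank ∂_2 = 5, rank ∂_3 = 0 ⇒ b_2 = 5 − 5 − 0 = 0. So H_2 ≅ 0.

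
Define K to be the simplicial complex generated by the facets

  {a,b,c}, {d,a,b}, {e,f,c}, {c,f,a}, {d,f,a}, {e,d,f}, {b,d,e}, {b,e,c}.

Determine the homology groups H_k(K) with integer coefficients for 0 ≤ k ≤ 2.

K has 6 vertices, 12 edges, 8 triangles.
rank ∂_0 = 0, rank ∂_1 = 5 ⇒ b_0 = 6 − 0 − 5 = 1; all invariant factors of ∂_1 are 1 so no torsion. So H_0 ≅ Z.
rank ∂_1 = 5, rank ∂_2 = 7 ⇒ b_1 = 12 − 5 − 7 = 0; all invariant factors of ∂_2 are 1 so no torsion. So H_1 ≅ 0.
rank ∂_2 = 7, rank ∂_3 = 0 ⇒ b_2 = 8 − 7 − 0 = 1. So H_2 ≅ Z.

H_0 = Z,  H_1 = 0,  H_2 = Z.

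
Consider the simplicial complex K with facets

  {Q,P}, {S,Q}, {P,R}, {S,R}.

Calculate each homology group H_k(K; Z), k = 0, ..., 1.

H_0 ≅ Z,  H_1 ≅ Z.

Fix the vertex order P < Q < R < S and write every simplex with vertices in increasing order. Then dim K = 1 and the simplices of K are:

  0-simplices (4): P, Q, R, S
  1-simplices (4): PQ, PR, QS, RS

so the chain groups are C_0 ≅ Z^4, C_1 ≅ Z^4.

∂_1: C_1 → C_0 is given by ∂[p,q] = [q] − [p].
This gives a 4×4 integer matrix of rank 3; reducing to Smith normal form yields diagonal entries (1,1,1).

Computing H_k = (kernel of ∂_k) / (image of ∂_{k+1}):

  H_0: rank C_0 − rank ∂_1 = 4 − 3 = 1, and the invariant factors of ∂_1 are all 1, so H_0 ≅ Z.
  H_1: rank ker ∂_1 − rank ∂_2 = (4 − 3) − 0 = 1, and there is no ∂_2, so H_1 ≅ Z.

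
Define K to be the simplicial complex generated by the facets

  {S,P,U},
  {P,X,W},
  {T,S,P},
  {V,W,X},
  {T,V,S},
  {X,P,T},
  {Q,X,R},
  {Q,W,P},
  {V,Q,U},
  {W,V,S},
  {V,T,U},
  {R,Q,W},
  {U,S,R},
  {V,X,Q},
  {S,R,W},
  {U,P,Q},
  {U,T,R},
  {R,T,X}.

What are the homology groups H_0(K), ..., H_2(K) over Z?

H_0 = Z,  H_1 = Z × Z/2,  H_2 = 0.

Take the total order P < Q < R < S < T < U < V < W < X on the vertex set. Then K (dimension 2) consists of the simplices:

  0-simplices (9): P, Q, R, S, T, U, V, W, X
  1-simplices (27): PQ, PS, PT, PU, PW, PX, QR, QU, QV, QW, QX, RS, RT, RU, RW, RX, ST, SU, SV, SW, TU, TV, TX, UV, VW, VX, WX
  2-simplices (18): PQU, PQW, PST, PSU, PTX, PWX, QRW, QRX, QUV, QVX, RSU, RSW, RTU, RTX, STV, SVW, TUV, VWX

giving chain groups C_0 ≅ Z^9, C_1 ≅ Z^27, C_2 ≅ Z^18.

The boundary map ∂_1: C_1 → C_0 is given by ∂[p,q] = [q] − [p].
The resulting 9×27 matrix has rank 8, and its Smith normal form has invariant factors (1,1,1,1,1,1,1,1).

Boundary ∂_2: C_2 → C_1 sends each 2-simplex [p,q,r] to [q,r] − [p,r] + [p,q]. For instance
  ∂PQW = QW − PW + PQ,
  ∂QVX = VX − QX + QV.
The resulting 27×18 matrix has rank 18, and its Smith normal form has invariant factors (1,1,1,1,1,1,1,1,1,1,1,1,1,1,1,1,1,2).

Computing H_k = (kernel of ∂_k) / (image of ∂_{k+1}):

  H_0: rank C_0 − rank ∂_1 = 9 − 8 = 1, and the invariant factors of ∂_1 are all 1, so H_0 ≅ Z.
  H_1: rank ker ∂_1 − rank ∂_2 = (27 − 8) − 18 = 1, and ∂_2 has invariant factor 2 > 1, so H_1 ≅ Z × Z/2.
  H_2: rank ker ∂_2 − rank ∂_3 = (18 − 18) − 0 = 0, and there is no ∂_3, so H_2 ≅ 0.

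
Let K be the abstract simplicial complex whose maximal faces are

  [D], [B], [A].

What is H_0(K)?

We work with the vertex ordering A < B < D. The simplices of K, each written with vertices in increasing order, are:

  0-simplices (3): A, B, D

giving chain groups C_0 ≅ Z^3.

Reading off H_k = ker ∂_k / im ∂_{k+1}:

  H_0: rank C_0 − rank ∂_1 = 3 − 0 = 3, and there is no ∂_1, so H_0 ≅ Z^3.

H_0 ≅ Z^3.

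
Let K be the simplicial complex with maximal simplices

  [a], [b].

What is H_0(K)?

H_0 = Z^2.

We work with the vertex ordering a < b. The simplices of K, each written with vertices in increasing order, are:

  0-simplices (2): a, b

Hence C_0 ≅ Z^2.

Computing H_k = (kernel of ∂_k) / (image of ∂_{k+1}):

  H_0: rank C_0 − rank ∂_1 = 2 − 0 = 2, and there is no ∂_1, so H_0 ≅ Z^2.

(K is a triangulation of a set of 2 points.)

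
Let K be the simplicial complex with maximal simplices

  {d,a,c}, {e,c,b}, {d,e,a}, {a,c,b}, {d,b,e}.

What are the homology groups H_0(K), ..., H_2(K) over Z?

H_0 ≅ Z,  H_1 ≅ Z,  H_2 = 0.

We work with the vertex ordering a < b < c < d < e. The simplices of K, each written with vertices in increasing order, are:

  0-simplices (5): a, b, c, d, e
  1-simplices (10): ab, ac, ad, ae, bc, bd, be, cd, ce, de
  2-simplices (5): abc, acd, ade, bce, bde

so the chain groups are C_0 ≅ Z^5, C_1 ≅ Z^10, C_2 ≅ Z^5.

The boundary map ∂_1: C_1 → C_0 sends each edge [p,q] (with p < q) to q − p. For instance
  ∂ae = e − a.
The resulting 5×10 matrix has rank 4, and its Smith normal form has invariant factors (1,1,1,1).

∂_2: C_2 → C_1 sends each 2-simplex [p,q,r] to [q,r] − [p,r] + [p,q]. For instance
  ∂ade = de − ae + ad,
  ∂abc = bc − ac + ab.
This gives a 10×5 integer matrix of rank 5; reducing to Smith normal form yields diagonal entries (1,1,1,1,1).

Computing H_k = (kernel of ∂_k) / (image of ∂_{k+1}):

  H_0: rank C_0 − rank ∂_1 = 5 − 4 = 1, and the invariant factors of ∂_1 are all 1, so H_0 = Z.
  H_1: rank ker ∂_1 − rank ∂_2 = (10 − 4) − 5 = 1, and the invariant factors of ∂_2 are all 1, so H_1 = Z.
  H_2: rank ker ∂_2 − rank ∂_3 = (5 − 5) − 0 = 0, and there is no ∂_3, so H_2 = 0.

As a check, the Euler characteristic is 5 − 10 + 5 = 0, which agrees with 1 − 1 + 0 = 0.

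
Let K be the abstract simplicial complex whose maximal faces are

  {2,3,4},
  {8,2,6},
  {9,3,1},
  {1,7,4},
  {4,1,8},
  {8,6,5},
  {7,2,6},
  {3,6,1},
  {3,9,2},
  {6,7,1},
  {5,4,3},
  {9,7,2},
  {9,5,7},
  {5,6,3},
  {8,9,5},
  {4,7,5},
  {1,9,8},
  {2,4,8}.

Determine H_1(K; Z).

H_1 ≅ Z^2.

Take the total order 1 < 2 < 3 < 4 < 5 < 6 < 7 < 8 < 9 on the vertex set. Then K (dimension 2) consists of the simplices:

  0-simplices (9): [1], [2], [3], [4], [5], [6], [7], [8], [9]
  1-simplices (27): (27 of them)
  2-simplices (18): [1,3,6], [1,3,9], [1,4,7], [1,4,8], [1,6,7], [1,8,9], [2,3,4], [2,3,9], [2,4,8], [2,6,7], [2,6,8], [2,7,9], [3,4,5], [3,5,6], [4,5,7], [5,6,8], [5,7,9], [5,8,9]

Hence C_0 ≅ Z^9, C_1 ≅ Z^27, C_2 ≅ Z^18.

∂_1: C_1 → C_0 is given by ∂[p,q] = [q] − [p]. For instance
  ∂[4,7] = [7] − [4].
The resulting 9×27 matrix has rank 8, and its Smith normal form has invariant factors (1,1,1,1,1,1,1,1).

∂_2: C_2 → C_1 acts by ∂[p,q,r] = [q,r] − [p,r] + [p,q]. For instance
  ∂[3,5,6] = [5,6] − [3,6] + [3,5],
  ∂[5,8,9] = [8,9] − [5,9] + [5,8].
The resulting 27×18 matrix has rank 17, and its Smith normal form has invariant factors (1,1,1,1,1,1,1,1,1,1,1,1,1,1,1,1,1).

Reading off H_k = ker ∂_k / im ∂_{k+1}:

  H_1: rank ker ∂_1 − rank ∂_2 = (27 − 8) − 17 = 2, and the invariant factors of ∂_2 are all 1, so H_1 ≅ Z^2.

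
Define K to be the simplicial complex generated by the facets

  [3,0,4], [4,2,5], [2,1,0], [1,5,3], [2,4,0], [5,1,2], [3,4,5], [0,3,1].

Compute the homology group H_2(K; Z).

H_2 = Z.

Take the total order 0 < 1 < 2 < 3 < 4 < 5 on the vertex set. Then K (dimension 2) consists of the simplices:

  0-simplices (6): [0], [1], [2], [3], [4], [5]
  1-simplices (12): [0,1], [0,2], [0,3], [0,4], [1,2], [1,3], [1,5], [2,4], [2,5], [3,4], [3,5], [4,5]
  2-simplices (8): [0,1,2], [0,1,3], [0,2,4], [0,3,4], [1,2,5], [1,3,5], [2,4,5], [3,4,5]

Hence C_0 ≅ Z^6, C_1 ≅ Z^12, C_2 ≅ Z^8.

The boundary map ∂_1: C_1 → C_0 maps an edge to its endpoints' difference, ∂[p,q] = q − p. For instance
  ∂[0,3] = [3] − [0].
As a 6×12 matrix over Z this has rank 5, with invariant factors (1,1,1,1,1).

∂_2: C_2 → C_1 maps a triangle to the signed sum of its edges. For instance
  ∂[0,3,4] = [3,4] − [0,4] + [0,3],
  ∂[3,4,5] = [4,5] − [3,5] + [3,4].
As a 12×8 matrix over Z this has rank 7, with invariant factors (1,1,1,1,1,1,1).

Now H_k = ker ∂_k / im ∂_{k+1}, so:

  H_2: rank ker ∂_2 − rank ∂_3 = (8 − 7) − 0 = 1, and there is no ∂_3, so H_2 ≅ Z.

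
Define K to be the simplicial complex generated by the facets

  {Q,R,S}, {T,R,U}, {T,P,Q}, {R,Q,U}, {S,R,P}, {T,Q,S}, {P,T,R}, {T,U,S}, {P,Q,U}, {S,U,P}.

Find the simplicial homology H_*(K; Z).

H_0 ≅ Z,  H_1 ≅ Z/2,  H_2 = 0.

Order the vertices as P < Q < R < S < T < U. Listing each simplex with vertices in this order, K has dimension 2 with simplices:

  0-simplices (6): P, Q, R, S, T, U
  1-simplices (15): PQ, PR, PS, PT, PU, QR, QS, QT, QU, RS, RT, RU, ST, SU, TU
  2-simplices (10): PQT, PQU, PRS, PRT, PSU, QRS, QRU, QST, RTU, STU

Hence C_0 ≅ Z^6, C_1 ≅ Z^15, C_2 ≅ Z^10.

Boundary ∂_1: C_1 → C_0 maps an edge to its endpoints' difference, ∂[p,q] = q − p.
As a 6×15 matrix over Z this has rank 5, with invariant factors (1,1,1,1,1).

Boundary ∂_2: C_2 → C_1 sends each 2-simplex [p,q,r] to [q,r] − [p,r] + [p,q]. For instance
  ∂PQT = QT − PT + PQ,
  ∂PRT = RT − PT + PR.
As a 15×10 matrix over Z this has rank 10, with invariant factors (1,1,1,1,1,1,1,1,1,2).

Computing H_k = (kernel of ∂_k) / (image of ∂_{k+1}):

  H_0: rank C_0 − rank ∂_1 = 6 − 5 = 1, and the invariant factors of ∂_1 are all 1, so H_0 ≅ Z.
  H_1: rank ker ∂_1 − rank ∂_2 = (15 − 5) − 10 = 0, and ∂_2 has invariant factor 2 > 1, so H_1 ≅ Z/2.
  H_2: rank ker ∂_2 − rank ∂_3 = (10 − 10) − 0 = 0, and there is no ∂_3, so H_2 ≅ 0.

As a check, the Euler characteristic is 6 − 15 + 10 = 1, which agrees with 1 − 0 + 0 = 1.
(K is a triangulation of the real projective plane RP^2.)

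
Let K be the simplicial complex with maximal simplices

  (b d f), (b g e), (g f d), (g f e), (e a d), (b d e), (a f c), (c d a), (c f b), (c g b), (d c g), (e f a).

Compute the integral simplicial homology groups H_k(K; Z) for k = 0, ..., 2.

Fix the vertex order a < b < c < d < e < f < g and write every simplex with vertices in increasing order. Then dim K = 2 and the simplices of K are:

  0-simplices (7): a, b, c, d, e, f, g
  1-simplices (18): ac, ad, ae, af, bc, bd, be, bf, bg, cd, cf, cg, de, df, dg, ef, eg, fg
  2-simplices (12): acd, acf, ade, aef, bcf, bcg, bde, bdf, beg, cdg, dfg, efg

giving chain groups C_0 ≅ Z^7, C_1 ≅ Z^18, C_2 ≅ Z^12.

∂_1: C_1 → C_0 maps an edge to its endpoints' difference, ∂[p,q] = q − p. For instance
  ∂cg = g − c.
This gives a 7×18 integer matrix of rank 6; reducing to Smith normal form yields diagonal entries (1,1,1,1,1,1).

Boundary ∂_2: C_2 → C_1 acts by ∂[p,q,r] = [q,r] − [p,r] + [p,q]. For instance
  ∂bdf = df − bf + bd,
  ∂acd = cd − ad + ac.
The resulting 18×12 matrix has rank 12, and its Smith normal form has invariant factors (1,1,1,1,1,1,1,1,1,1,1,2).

Computing H_k = (kernel of ∂_k) / (image of ∂_{k+1}):

  H_0: rank C_0 − rank ∂_1 = 7 − 6 = 1, and the invariant factors of ∂_1 are all 1, so H_0 = Z.
  H_1: rank ker ∂_1 − rank ∂_2 = (18 − 6) − 12 = 0, and ∂_2 has invariant factor 2 > 1, so H_1 = Z/2.
  H_2: rank ker ∂_2 − rank ∂_3 = (12 − 12) − 0 = 0, and there is no ∂_3, so H_2 = 0.

H_0 = Z,  H_1 = Z/2,  H_2 = 0.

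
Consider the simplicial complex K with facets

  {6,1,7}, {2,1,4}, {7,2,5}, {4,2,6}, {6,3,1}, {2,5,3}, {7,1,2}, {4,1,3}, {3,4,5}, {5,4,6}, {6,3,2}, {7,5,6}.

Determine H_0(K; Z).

H_0 ≅ Z.

Fix the vertex order 1 < 2 < 3 < 4 < 5 < 6 < 7 and write every simplex with vertices in increasing order. Then dim K = 2 and the simplices of K are:

  0-simplices (7): [1], [2], [3], [4], [5], [6], [7]
  1-simplices (18): [1,2], [1,3], [1,4], [1,6], [1,7], [2,3], [2,4], [2,5], [2,6], [2,7], [3,4], [3,5], [3,6], [4,5], [4,6], [5,6], [5,7], [6,7]
  2-simplices (12): [1,2,4], [1,2,7], [1,3,4], [1,3,6], [1,6,7], [2,3,5], [2,3,6], [2,4,6], [2,5,7], [3,4,5], [4,5,6], [5,6,7]

so the chain groups are C_0 ≅ Z^7, C_1 ≅ Z^18, C_2 ≅ Z^12.

Boundary ∂_1: C_1 → C_0 maps an edge to its endpoints' difference, ∂[p,q] = q − p. For instance
  ∂[2,3] = [3] − [2].
This gives a 7×18 integer matrix of rank 6; reducing to Smith normal form yields diagonal entries (1,1,1,1,1,1).

The boundary map ∂_2: C_2 → C_1 maps a triangle to the signed sum of its edges. For instance
  ∂[1,3,4] = [3,4] − [1,4] + [1,3],
  ∂[1,6,7] = [6,7] − [1,7] + [1,6].
The 18×12 boundary matrix has rank 12 and Smith normal form diag(1,1,1,1,1,1,1,1,1,1,1,2).

Now H_k = ker ∂_k / im ∂_{k+1}, so:

  H_0: rank C_0 − rank ∂_1 = 7 − 6 = 1, and the invariant factors of ∂_1 are all 1, so H_0 = Z.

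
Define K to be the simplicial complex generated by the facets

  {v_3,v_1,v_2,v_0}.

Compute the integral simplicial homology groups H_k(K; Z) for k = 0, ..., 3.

Order the vertices as v_0 < v_1 < v_2 < v_3. Listing each simplex with vertices in this order, K has dimension 3 with simplices:

  0-simplices (4): [v_0], [v_1], [v_2], [v_3]
  1-simplices (6): [v_0,v_1], [v_0,v_2], [v_0,v_3], [v_1,v_2], [v_1,v_3], [v_2,v_3]
  2-simplices (4): [v_0,v_1,v_2], [v_0,v_1,v_3], [v_0,v_2,v_3], [v_1,v_2,v_3]
  3-simplices (1): [v_0,v_1,v_2,v_3]

giving chain groups C_0 ≅ Z^4, C_1 ≅ Z^6, C_2 ≅ Z^4, C_3 ≅ Z^1.

∂_1: C_1 → C_0 is given by ∂[p,q] = [q] − [p].
The resulting 4×6 matrix has rank 3, and its Smith normal form has invariant factors (1,1,1).

∂_2: C_2 → C_1 sends each 2-simplex [p,q,r] to [q,r] − [p,r] + [p,q]. For instance
  ∂[v_0,v_2,v_3] = [v_2,v_3] − [v_0,v_3] + [v_0,v_2],
  ∂[v_1,v_2,v_3] = [v_2,v_3] − [v_1,v_3] + [v_1,v_2].
The 6×4 boundary matrix has rank 3 and Smith normal form diag(1,1,1).

The boundary map ∂_3: C_3 → C_2 sends each 3-simplex σ to the alternating sum Σ_i (−1)^i (σ with its i-th vertex removed). For instance
  ∂[v_0,v_1,v_2,v_3] = [v_1,v_2,v_3] − [v_0,v_2,v_3] + [v_0,v_1,v_3] − [v_0,v_1,v_2].
The 4×1 boundary matrix has rank 1 and Smith normal form diag(1).

From H_k ≅ ker(∂_k) / im(∂_{k+1}) we obtain:

  H_0: rank C_0 − rank ∂_1 = 4 − 3 = 1, and the invariant factors of ∂_1 are all 1, so H_0 ≅ Z.
  H_1: rank ker ∂_1 − rank ∂_2 = (6 − 3) − 3 = 0, and the invariant factors of ∂_2 are all 1, so H_1 ≅ 0.
  H_2: rank ker ∂_2 − rank ∂_3 = (4 − 3) − 1 = 0, and the invariant factors of ∂_3 are all 1, so H_2 ≅ 0.
  H_3: rank ker ∂_3 − rank ∂_4 = (1 − 1) − 0 = 0, and there is no ∂_4, so H_3 ≅ 0.

As a check, the Euler characteristic is 4 − 6 + 4 − 1 = 1, which agrees with 1 − 0 + 0 − 0 = 1.

H_0 = Z,  H_1 = 0,  H_2 = 0,  H_3 = 0.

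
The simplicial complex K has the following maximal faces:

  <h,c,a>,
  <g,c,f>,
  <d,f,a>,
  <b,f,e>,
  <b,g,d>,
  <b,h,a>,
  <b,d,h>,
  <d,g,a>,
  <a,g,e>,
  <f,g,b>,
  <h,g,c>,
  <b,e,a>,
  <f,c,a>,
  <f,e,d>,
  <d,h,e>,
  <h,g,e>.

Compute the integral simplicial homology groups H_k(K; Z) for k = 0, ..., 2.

H_0 ≅ Z,  H_1 ≅ Z^2,  H_2 ≅ Z.

Take the total order a < b < c < d < e < f < g < h on the vertex set. Then K (dimension 2) consists of the simplices:

  0-simplices (8): a, b, c, d, e, f, g, h
  1-simplices (24): ab, ac, ad, ae, af, ag, ah, bd, be, bf, bg, bh, cf, cg, ch, de, df, dg, dh, ef, eg, eh, fg, gh
  2-simplices (16): abe, abh, acf, ach, adf, adg, aeg, bdg, bdh, bef, bfg, cfg, cgh, def, deh, egh

giving chain groups C_0 ≅ Z^8, C_1 ≅ Z^24, C_2 ≅ Z^16.

Boundary ∂_1: C_1 → C_0 sends each edge [p,q] (with p < q) to q − p. For instance
  ∂fg = g − f.
The resulting 8×24 matrix has rank 7, and its Smith normal form has invariant factors (1,1,1,1,1,1,1).

Boundary ∂_2: C_2 → C_1 acts by ∂[p,q,r] = [q,r] − [p,r] + [p,q]. For instance
  ∂adf = df − af + ad,
  ∂cgh = gh − ch + cg.
The resulting 24×16 matrix has rank 15, and its Smith normal form has invariant factors (1,1,1,1,1,1,1,1,1,1,1,1,1,1,1).

Computing H_k = (kernel of ∂_k) / (image of ∂_{k+1}):

  H_0: rank C_0 − rank ∂_1 = 8 − 7 = 1, and the invariant factors of ∂_1 are all 1, so H_0 ≅ Z.
  H_1: rank ker ∂_1 − rank ∂_2 = (24 − 7) − 15 = 2, and the invariant factors of ∂_2 are all 1, so H_1 ≅ Z^2.
  H_2: rank ker ∂_2 − rank ∂_3 = (16 − 15) − 0 = 1, and there is no ∂_3, so H_2 ≅ Z.

(K is a triangulation of the torus T^2.)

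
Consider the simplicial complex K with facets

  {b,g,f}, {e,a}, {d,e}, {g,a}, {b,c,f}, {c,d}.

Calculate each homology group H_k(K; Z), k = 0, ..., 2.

H_0 = Z,  H_1 = Z,  H_2 = 0.

K has 7 vertices, 9 edges, 2 triangles.
rank ∂_0 = 0, rank ∂_1 = 6 ⇒ b_0 = 7 − 0 − 6 = 1; all invariant factors of ∂_1 are 1 so no torsion. So H_0 ≅ Z.
rank ∂_1 = 6, rank ∂_2 = 2 ⇒ b_1 = 9 − 6 − 2 = 1; all invariant factors of ∂_2 are 1 so no torsion. So H_1 ≅ Z.
rank ∂_2 = 2, rank ∂_3 = 0 ⇒ b_2 = 2 − 2 − 0 = 0. So H_2 ≅ 0.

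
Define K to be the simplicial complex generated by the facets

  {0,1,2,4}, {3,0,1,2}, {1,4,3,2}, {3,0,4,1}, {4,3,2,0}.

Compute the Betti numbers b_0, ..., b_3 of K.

b_0 = 1, b_1 = 0, b_2 = 0, b_3 = 1.

K has 5 vertices, 10 edges, 10 triangles, 5 3-simplices.
rank ∂_0 = 0, rank ∂_1 = 4 ⇒ b_0 = 5 − 0 − 4 = 1; all invariant factors of ∂_1 are 1 so no torsion. So H_0 = Z.
rank ∂_1 = 4, rank ∂_2 = 6 ⇒ b_1 = 10 − 4 − 6 = 0; all invariant factors of ∂_2 are 1 so no torsion. So H_1 = 0.
rank ∂_2 = 6, rank ∂_3 = 4 ⇒ b_2 = 10 − 6 − 4 = 0; all invariant factors of ∂_3 are 1 so no torsion. So H_2 = 0.
rank ∂_3 = 4, rank ∂_4 = 0 ⇒ b_3 = 5 − 4 − 0 = 1. So H_3 = Z.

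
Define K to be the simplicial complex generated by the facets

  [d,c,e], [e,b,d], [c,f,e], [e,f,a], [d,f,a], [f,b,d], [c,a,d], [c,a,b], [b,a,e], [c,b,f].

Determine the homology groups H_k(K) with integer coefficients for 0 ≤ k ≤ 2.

H_0 ≅ Z,  H_1 ≅ Z/2Z,  H_2 = 0.

K has 6 vertices, 15 edges, 10 triangles.
rank ∂_0 = 0, rank ∂_1 = 5 ⇒ b_0 = 6 − 0 − 5 = 1; all invariant factors of ∂_1 are 1 so no torsion. So H_0 = Z.
rank ∂_1 = 5, rank ∂_2 = 10 ⇒ b_1 = 15 − 5 − 10 = 0; ∂_2 has invariant factor(s) [2] giving torsion. So H_1 = Z/2Z.
rank ∂_2 = 10, rank ∂_3 = 0 ⇒ b_2 = 10 − 10 − 0 = 0. So H_2 = 0.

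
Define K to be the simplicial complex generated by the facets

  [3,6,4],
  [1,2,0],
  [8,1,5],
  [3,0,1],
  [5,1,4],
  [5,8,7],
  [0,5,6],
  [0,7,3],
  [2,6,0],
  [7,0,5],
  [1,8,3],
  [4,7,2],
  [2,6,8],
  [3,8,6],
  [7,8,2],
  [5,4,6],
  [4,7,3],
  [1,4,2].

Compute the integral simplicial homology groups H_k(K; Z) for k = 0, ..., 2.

We work with the vertex ordering 0 < 1 < 2 < 3 < 4 < 5 < 6 < 7 < 8. The simplices of K, each written with vertices in increasing order, are:

  0-simplices (9): [0], [1], [2], [3], [4], [5], [6], [7], [8]
  1-simplices (27): (27 of them)
  2-simplices (18): [0,1,2], [0,1,3], [0,2,6], [0,3,7], [0,5,6], [0,5,7], [1,2,4], [1,3,8], [1,4,5], [1,5,8], [2,4,7], [2,6,8], [2,7,8], [3,4,6], [3,4,7], [3,6,8], [4,5,6], [5,7,8]

giving chain groups C_0 ≅ Z^9, C_1 ≅ Z^27, C_2 ≅ Z^18.

Boundary ∂_1: C_1 → C_0 sends each edge [p,q] (with p < q) to q − p. For instance
  ∂[5,7] = [7] − [5].
The 9×27 boundary matrix has rank 8 and Smith normal form diag(1,1,1,1,1,1,1,1).

Boundary ∂_2: C_2 → C_1 sends each 2-simplex [p,q,r] to [q,r] − [p,r] + [p,q]. For instance
  ∂[2,6,8] = [6,8] − [2,8] + [2,6],
  ∂[1,5,8] = [5,8] − [1,8] + [1,5].
The resulting 27×18 matrix has rank 17, and its Smith normal form has invariant factors (1,1,1,1,1,1,1,1,1,1,1,1,1,1,1,1,1).

Computing H_k = (kernel of ∂_k) / (image of ∂_{k+1}):

  H_0: rank C_0 − rank ∂_1 = 9 − 8 = 1, and the invariant factors of ∂_1 are all 1, so H_0 = Z.
  H_1: rank ker ∂_1 − rank ∂_2 = (27 − 8) − 17 = 2, and the invariant factors of ∂_2 are all 1, so H_1 = Z^2.
  H_2: rank ker ∂_2 − rank ∂_3 = (18 − 17) − 0 = 1, and there is no ∂_3, so H_2 = Z.

As a check, the Euler characteristic is 9 − 27 + 18 = 0, which agrees with 1 − 2 + 1 = 0.

H_0 ≅ Z,  H_1 ≅ Z^2,  H_2 ≅ Z.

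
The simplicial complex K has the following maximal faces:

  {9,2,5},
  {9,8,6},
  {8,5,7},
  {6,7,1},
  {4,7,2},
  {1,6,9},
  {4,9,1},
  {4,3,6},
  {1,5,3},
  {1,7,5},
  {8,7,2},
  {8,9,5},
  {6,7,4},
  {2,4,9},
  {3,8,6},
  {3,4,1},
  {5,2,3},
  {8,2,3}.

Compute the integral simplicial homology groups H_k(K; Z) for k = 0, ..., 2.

H_0 ≅ Z,  H_1 ≅ Z ⊕ Z/2,  H_2 = 0.

Fix the vertex order 1 < 2 < 3 < 4 < 5 < 6 < 7 < 8 < 9 and write every simplex with vertices in increasing order. Then dim K = 2 and the simplices of K are:

  0-simplices (9): [1], [2], [3], [4], [5], [6], [7], [8], [9]
  1-simplices (27): (27 of them)
  2-simplices (18): [1,3,4], [1,3,5], [1,4,9], [1,5,7], [1,6,7], [1,6,9], [2,3,5], [2,3,8], [2,4,7], [2,4,9], [2,5,9], [2,7,8], [3,4,6], [3,6,8], [4,6,7], [5,7,8], [5,8,9], [6,8,9]

Hence C_0 ≅ Z^9, C_1 ≅ Z^27, C_2 ≅ Z^18.

The boundary map ∂_1: C_1 → C_0 is given by ∂[p,q] = [q] − [p]. For instance
  ∂[5,9] = [9] − [5].
The 9×27 boundary matrix has rank 8 and Smith normal form diag(1,1,1,1,1,1,1,1).

∂_2: C_2 → C_1 acts by ∂[p,q,r] = [q,r] − [p,r] + [p,q]. For instance
  ∂[1,3,5] = [3,5] − [1,5] + [1,3],
  ∂[1,3,4] = [3,4] − [1,4] + [1,3].
This gives a 27×18 integer matrix of rank 18; reducing to Smith normal form yields diagonal entries (1,1,1,1,1,1,1,1,1,1,1,1,1,1,1,1,1,2).

Computing H_k = (kernel of ∂_k) / (image of ∂_{k+1}):

  H_0: rank C_0 − rank ∂_1 = 9 − 8 = 1, and the invariant factors of ∂_1 are all 1, so H_0 ≅ Z.
  H_1: rank ker ∂_1 − rank ∂_2 = (27 − 8) − 18 = 1, and ∂_2 has invariant factor 2 > 1, so H_1 ≅ Z ⊕ Z/2.
  H_2: rank ker ∂_2 − rank ∂_3 = (18 − 18) − 0 = 0, and there is no ∂_3, so H_2 ≅ 0.

(K is a triangulation of the Klein bottle.)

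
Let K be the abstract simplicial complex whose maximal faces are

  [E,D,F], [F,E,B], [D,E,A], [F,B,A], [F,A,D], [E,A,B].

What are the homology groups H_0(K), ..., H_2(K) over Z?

H_0 ≅ Z,  H_1 = 0,  H_2 ≅ Z.

Fix the vertex order A < B < D < E < F and write every simplex with vertices in increasing order. Then dim K = 2 and the simplices of K are:

  0-simplices (5): A, B, D, E, F
  1-simplices (9): AB, AD, AE, AF, BE, BF, DE, DF, EF
  2-simplices (6): ABE, ABF, ADE, ADF, BEF, DEF

Hence C_0 ≅ Z^5, C_1 ≅ Z^9, C_2 ≅ Z^6.

∂_1: C_1 → C_0 maps an edge to its endpoints' difference, ∂[p,q] = q − p.
The 5×9 boundary matrix has rank 4 and Smith normal form diag(1,1,1,1).

The boundary map ∂_2: C_2 → C_1 maps a triangle to the signed sum of its edges. For instance
  ∂ADF = DF − AF + AD,
  ∂BEF = EF − BF + BE.
The 9×6 boundary matrix has rank 5 and Smith normal form diag(1,1,1,1,1).

Computing H_k = (kernel of ∂_k) / (image of ∂_{k+1}):

  H_0: rank C_0 − rank ∂_1 = 5 − 4 = 1, and the invariant factors of ∂_1 are all 1, so H_0 = Z.
  H_1: rank ker ∂_1 − rank ∂_2 = (9 − 4) − 5 = 0, and the invariant factors of ∂_2 are all 1, so H_1 = 0.
  H_2: rank ker ∂_2 − rank ∂_3 = (6 − 5) − 0 = 1, and there is no ∂_3, so H_2 = Z.

As a check, the Euler characteristic is 5 − 9 + 6 = 2, which agrees with 1 − 0 + 1 = 2.
(K is a triangulation of the 2-sphere S^2.)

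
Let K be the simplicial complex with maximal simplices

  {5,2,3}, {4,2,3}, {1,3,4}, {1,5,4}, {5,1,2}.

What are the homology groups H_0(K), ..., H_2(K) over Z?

Take the total order 1 < 2 < 3 < 4 < 5 on the vertex set. Then K (dimension 2) consists of the simplices:

  0-simplices (5): [1], [2], [3], [4], [5]
  1-simplices (10): [1,2], [1,3], [1,4], [1,5], [2,3], [2,4], [2,5], [3,4], [3,5], [4,5]
  2-simplices (5): [1,2,5], [1,3,4], [1,4,5], [2,3,4], [2,3,5]

Hence C_0 ≅ Z^5, C_1 ≅ Z^10, C_2 ≅ Z^5.

The boundary map ∂_1: C_1 → C_0 is given by ∂[p,q] = [q] − [p]. For instance
  ∂[3,4] = [4] − [3].
The resulting 5×10 matrix has rank 4, and its Smith normal form has invariant factors (1,1,1,1).

The boundary map ∂_2: C_2 → C_1 maps a triangle to the signed sum of its edges. For instance
  ∂[1,4,5] = [4,5] − [1,5] + [1,4],
  ∂[2,3,5] = [3,5] − [2,5] + [2,3].
The 10×5 boundary matrix has rank 5 and Smith normal form diag(1,1,1,1,1).

Now H_k = ker ∂_k / im ∂_{k+1}, so:

  H_0: rank C_0 − rank ∂_1 = 5 − 4 = 1, and the invariant factors of ∂_1 are all 1, so H_0 = Z.
  H_1: rank ker ∂_1 − rank ∂_2 = (10 − 4) − 5 = 1, and the invariant factors of ∂_2 are all 1, so H_1 = Z.
  H_2: rank ker ∂_2 − rank ∂_3 = (5 − 5) − 0 = 0, and there is no ∂_3, so H_2 = 0.

As a check, the Euler characteristic is 5 − 10 + 5 = 0, which agrees with 1 − 1 + 0 = 0.

H_0 ≅ Z,  H_1 ≅ Z,  H_2 = 0.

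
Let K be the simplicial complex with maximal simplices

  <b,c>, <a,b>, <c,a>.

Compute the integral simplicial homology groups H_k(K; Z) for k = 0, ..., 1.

Take the total order a < b < c on the vertex set. Then K (dimension 1) consists of the simplices:

  0-simplices (3): a, b, c
  1-simplices (3): ab, ac, bc

Hence C_0 ≅ Z^3, C_1 ≅ Z^3.

Boundary ∂_1: C_1 → C_0 maps an edge to its endpoints' difference, ∂[p,q] = q − p. For instance
  ∂ac = c − a.
As a 3×3 matrix over Z this has rank 2, with invariant factors (1,1).

Reading off H_k = ker ∂_k / im ∂_{k+1}:

  H_0: rank C_0 − rank ∂_1 = 3 − 2 = 1, and the invariant factors of ∂_1 are all 1, so H_0 ≅ Z.
  H_1: rank ker ∂_1 − rank ∂_2 = (3 − 2) − 0 = 1, and there is no ∂_2, so H_1 ≅ Z.

H_0 ≅ Z,  H_1 ≅ Z.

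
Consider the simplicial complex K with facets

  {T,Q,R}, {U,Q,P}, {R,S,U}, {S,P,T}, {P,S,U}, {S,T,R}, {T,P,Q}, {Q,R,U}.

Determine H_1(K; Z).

H_1 ≅ 0.

We work with the vertex ordering P < Q < R < S < T < U. The simplices of K, each written with vertices in increasing order, are:

  0-simplices (6): P, Q, R, S, T, U
  1-simplices (12): PQ, PS, PT, PU, QR, QT, QU, RS, RT, RU, ST, SU
  2-simplices (8): PQT, PQU, PST, PSU, QRT, QRU, RST, RSU

giving chain groups C_0 ≅ Z^6, C_1 ≅ Z^12, C_2 ≅ Z^8.

The boundary map ∂_1: C_1 → C_0 maps an edge to its endpoints' difference, ∂[p,q] = q − p. For instance
  ∂QT = T − Q.
The resulting 6×12 matrix has rank 5, and its Smith normal form has invariant factors (1,1,1,1,1).

The boundary map ∂_2: C_2 → C_1 acts by ∂[p,q,r] = [q,r] − [p,r] + [p,q]. For instance
  ∂QRU = RU − QU + QR,
  ∂PQT = QT − PT + PQ.
The 12×8 boundary matrix has rank 7 and Smith normal form diag(1,1,1,1,1,1,1).

Now H_k = ker ∂_k / im ∂_{k+1}, so:

  H_1: rank ker ∂_1 − rank ∂_2 = (12 − 5) − 7 = 0, and the invariant factors of ∂_2 are all 1, so H_1 ≅ 0.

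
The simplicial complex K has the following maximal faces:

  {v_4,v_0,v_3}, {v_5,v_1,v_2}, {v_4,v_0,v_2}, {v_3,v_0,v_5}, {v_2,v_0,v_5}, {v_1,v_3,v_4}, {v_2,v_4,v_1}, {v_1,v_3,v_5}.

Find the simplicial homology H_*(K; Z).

H_0 = Z,  H_1 = 0,  H_2 = Z.

K has 6 vertices, 12 edges, 8 triangles.
rank ∂_0 = 0, rank ∂_1 = 5 ⇒ b_0 = 6 − 0 − 5 = 1; all invariant factors of ∂_1 are 1 so no torsion. So H_0 ≅ Z.
rank ∂_1 = 5, rank ∂_2 = 7 ⇒ b_1 = 12 − 5 − 7 = 0; all invariant factors of ∂_2 are 1 so no torsion. So H_1 ≅ 0.
rank ∂_2 = 7, rank ∂_3 = 0 ⇒ b_2 = 8 − 7 − 0 = 1. So H_2 ≅ Z.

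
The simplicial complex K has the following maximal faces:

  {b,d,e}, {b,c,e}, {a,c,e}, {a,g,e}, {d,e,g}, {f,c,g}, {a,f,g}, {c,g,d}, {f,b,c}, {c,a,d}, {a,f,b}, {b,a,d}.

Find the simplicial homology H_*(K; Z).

We work with the vertex ordering a < b < c < d < e < f < g. The simplices of K, each written with vertices in increasing order, are:

  0-simplices (7): a, b, c, d, e, f, g
  1-simplices (18): ab, ac, ad, ae, af, ag, bc, bd, be, bf, cd, ce, cf, cg, de, dg, eg, fg
  2-simplices (12): abd, abf, acd, ace, aeg, afg, bce, bcf, bde, cdg, cfg, deg

so the chain groups are C_0 ≅ Z^7, C_1 ≅ Z^18, C_2 ≅ Z^12.

The boundary map ∂_1: C_1 → C_0 is given by ∂[p,q] = [q] − [p]. For instance
  ∂ag = g − a.
The resulting 7×18 matrix has rank 6, and its Smith normal form has invariant factors (1,1,1,1,1,1).

Boundary ∂_2: C_2 → C_1 sends each 2-simplex [p,q,r] to [q,r] − [p,r] + [p,q]. For instance
  ∂bce = ce − be + bc,
  ∂ace = ce − ae + ac.
As a 18×12 matrix over Z this has rank 12, with invariant factors (1,1,1,1,1,1,1,1,1,1,1,2).

Reading off H_k = ker ∂_k / im ∂_{k+1}:

  H_0: rank C_0 − rank ∂_1 = 7 − 6 = 1, and the invariant factors of ∂_1 are all 1, so H_0 ≅ Z.
  H_1: rank ker ∂_1 − rank ∂_2 = (18 − 6) − 12 = 0, and ∂_2 has invariant factor 2 > 1, so H_1 ≅ Z/2Z.
  H_2: rank ker ∂_2 − rank ∂_3 = (12 − 12) − 0 = 0, and there is no ∂_3, so H_2 ≅ 0.

As a check, the Euler characteristic is 7 − 18 + 12 = 1, which agrees with 1 − 0 + 0 = 1.
(K is a triangulation of the real projective plane RP^2.)

H_0 = Z,  H_1 = Z/2Z,  H_2 = 0.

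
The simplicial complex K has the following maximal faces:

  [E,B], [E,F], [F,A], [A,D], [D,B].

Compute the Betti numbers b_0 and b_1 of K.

b_0 = 1, b_1 = 1.

K has 5 vertices, 5 edges.
rank ∂_0 = 0, rank ∂_1 = 4 ⇒ b_0 = 5 − 0 − 4 = 1; all invariant factors of ∂_1 are 1 so no torsion. So H_0 = Z.
rank ∂_1 = 4, rank ∂_2 = 0 ⇒ b_1 = 5 − 4 − 0 = 1. So H_1 = Z.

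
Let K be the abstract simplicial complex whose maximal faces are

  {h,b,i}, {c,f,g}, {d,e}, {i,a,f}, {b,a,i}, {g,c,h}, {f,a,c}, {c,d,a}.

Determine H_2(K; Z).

H_2 = 0.

Order the vertices as a < b < c < d < e < f < g < h < i. Listing each simplex with vertices in this order, K has dimension 2 with simplices:

  0-simplices (9): a, b, c, d, e, f, g, h, i
  1-simplices (16): ab, ac, ad, af, ai, bh, bi, cd, cf, cg, ch, de, fg, fi, gh, hi
  2-simplices (7): abi, acd, acf, afi, bhi, cfg, cgh

giving chain groups C_0 ≅ Z^9, C_1 ≅ Z^16, C_2 ≅ Z^7.

The boundary map ∂_1: C_1 → C_0 sends each edge [p,q] (with p < q) to q − p.
As a 9×16 matrix over Z this has rank 8, with invariant factors (1,1,1,1,1,1,1,1).

Boundary ∂_2: C_2 → C_1 acts by ∂[p,q,r] = [q,r] − [p,r] + [p,q]. For instance
  ∂acf = cf − af + ac,
  ∂bhi = hi − bi + bh.
As a 16×7 matrix over Z this has rank 7, with invariant factors (1,1,1,1,1,1,1).

Now H_k = ker ∂_k / im ∂_{k+1}, so:

  H_2: rank ker ∂_2 − rank ∂_3 = (7 − 7) − 0 = 0, and there is no ∂_3, so H_2 ≅ 0.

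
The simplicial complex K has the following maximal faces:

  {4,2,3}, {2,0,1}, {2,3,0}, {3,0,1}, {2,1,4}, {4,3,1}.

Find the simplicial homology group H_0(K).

H_0 ≅ Z.

Fix the vertex order 0 < 1 < 2 < 3 < 4 and write every simplex with vertices in increasing order. Then dim K = 2 and the simplices of K are:

  0-simplices (5): [0], [1], [2], [3], [4]
  1-simplices (9): [0,1], [0,2], [0,3], [1,2], [1,3], [1,4], [2,3], [2,4], [3,4]
  2-simplices (6): [0,1,2], [0,1,3], [0,2,3], [1,2,4], [1,3,4], [2,3,4]

Hence C_0 ≅ Z^5, C_1 ≅ Z^9, C_2 ≅ Z^6.

The boundary map ∂_1: C_1 → C_0 maps an edge to its endpoints' difference, ∂[p,q] = q − p.
This gives a 5×9 integer matrix of rank 4; reducing to Smith normal form yields diagonal entries (1,1,1,1).

The boundary map ∂_2: C_2 → C_1 sends each 2-simplex [p,q,r] to [q,r] − [p,r] + [p,q]. For instance
  ∂[1,3,4] = [3,4] − [1,4] + [1,3],
  ∂[1,2,4] = [2,4] − [1,4] + [1,2].
This gives a 9×6 integer matrix of rank 5; reducing to Smith normal form yields diagonal entries (1,1,1,1,1).

Now H_k = ker ∂_k / im ∂_{k+1}, so:

  H_0: rank C_0 − rank ∂_1 = 5 − 4 = 1, and the invariant factors of ∂_1 are all 1, so H_0 = Z.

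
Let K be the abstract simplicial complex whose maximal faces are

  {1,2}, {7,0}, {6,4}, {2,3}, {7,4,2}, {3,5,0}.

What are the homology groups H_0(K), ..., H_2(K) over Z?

H_0 = Z,  H_1 = Z,  H_2 = 0.

Take the total order 0 < 1 < 2 < 3 < 4 < 5 < 6 < 7 on the vertex set. Then K (dimension 2) consists of the simplices:

  0-simplices (8): [0], [1], [2], [3], [4], [5], [6], [7]
  1-simplices (10): [0,3], [0,5], [0,7], [1,2], [2,3], [2,4], [2,7], [3,5], [4,6], [4,7]
  2-simplices (2): [0,3,5], [2,4,7]

giving chain groups C_0 ≅ Z^8, C_1 ≅ Z^10, C_2 ≅ Z^2.

Boundary ∂_1: C_1 → C_0 is given by ∂[p,q] = [q] − [p]. For instance
  ∂[2,7] = [7] − [2].
The resulting 8×10 matrix has rank 7, and its Smith normal form has invariant factors (1,1,1,1,1,1,1).

∂_2: C_2 → C_1 maps a triangle to the signed sum of its edges. For instance
  ∂[0,3,5] = [3,5] − [0,5] + [0,3],
  ∂[2,4,7] = [4,7] − [2,7] + [2,4].
The 10×2 boundary matrix has rank 2 and Smith normal form diag(1,1).

Now H_k = ker ∂_k / im ∂_{k+1}, so:

  H_0: rank C_0 − rank ∂_1 = 8 − 7 = 1, and the invariant factors of ∂_1 are all 1, so H_0 = Z.
  H_1: rank ker ∂_1 − rank ∂_2 = (10 − 7) − 2 = 1, and the invariant factors of ∂_2 are all 1, so H_1 = Z.
  H_2: rank ker ∂_2 − rank ∂_3 = (2 − 2) − 0 = 0, and there is no ∂_3, so H_2 = 0.

As a check, the Euler characteristic is 8 − 10 + 2 = 0, which agrees with 1 − 1 + 0 = 0.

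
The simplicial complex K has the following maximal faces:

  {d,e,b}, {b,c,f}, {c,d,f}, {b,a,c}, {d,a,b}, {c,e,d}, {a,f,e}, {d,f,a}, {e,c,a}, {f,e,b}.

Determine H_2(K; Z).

Take the total order a < b < c < d < e < f on the vertex set. Then K (dimension 2) consists of the simplices:

  0-simplices (6): a, b, c, d, e, f
  1-simplices (15): ab, ac, ad, ae, af, bc, bd, be, bf, cd, ce, cf, de, df, ef
  2-simplices (10): abc, abd, ace, adf, aef, bcf, bde, bef, cde, cdf

Hence C_0 ≅ Z^6, C_1 ≅ Z^15, C_2 ≅ Z^10.

The boundary map ∂_1: C_1 → C_0 sends each edge [p,q] (with p < q) to q − p.
The resulting 6×15 matrix has rank 5, and its Smith normal form has invariant factors (1,1,1,1,1).

The boundary map ∂_2: C_2 → C_1 sends each 2-simplex [p,q,r] to [q,r] − [p,r] + [p,q]. For instance
  ∂bde = de − be + bd,
  ∂abd = bd − ad + ab.
The 15×10 boundary matrix has rank 10 and Smith normal form diag(1,1,1,1,1,1,1,1,1,2).

Now H_k = ker ∂_k / im ∂_{k+1}, so:

  H_2: rank ker ∂_2 − rank ∂_3 = (10 − 10) − 0 = 0, and there is no ∂_3, so H_2 ≅ 0.

H_2 ≅ 0.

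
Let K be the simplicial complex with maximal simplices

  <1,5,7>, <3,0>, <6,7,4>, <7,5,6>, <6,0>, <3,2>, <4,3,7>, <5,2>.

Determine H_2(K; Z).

H_2 = 0.

We work with the vertex ordering 0 < 1 < 2 < 3 < 4 < 5 < 6 < 7. The simplices of K, each written with vertices in increasing order, are:

  0-simplices (8): [0], [1], [2], [3], [4], [5], [6], [7]
  1-simplices (13): [0,3], [0,6], [1,5], [1,7], [2,3], [2,5], [3,4], [3,7], [4,6], [4,7], [5,6], [5,7], [6,7]
  2-simplices (4): [1,5,7], [3,4,7], [4,6,7], [5,6,7]

giving chain groups C_0 ≅ Z^8, C_1 ≅ Z^13, C_2 ≅ Z^4.

∂_1: C_1 → C_0 sends each edge [p,q] (with p < q) to q − p. For instance
  ∂[0,6] = [6] − [0].
The 8×13 boundary matrix has rank 7 and Smith normal form diag(1,1,1,1,1,1,1).

∂_2: C_2 → C_1 acts by ∂[p,q,r] = [q,r] − [p,r] + [p,q]. For instance
  ∂[3,4,7] = [4,7] − [3,7] + [3,4],
  ∂[4,6,7] = [6,7] − [4,7] + [4,6].
As a 13×4 matrix over Z this has rank 4, with invariant factors (1,1,1,1).

Computing H_k = (kernel of ∂_k) / (image of ∂_{k+1}):

  H_2: rank ker ∂_2 − rank ∂_3 = (4 − 4) − 0 = 0, and there is no ∂_3, so H_2 = 0.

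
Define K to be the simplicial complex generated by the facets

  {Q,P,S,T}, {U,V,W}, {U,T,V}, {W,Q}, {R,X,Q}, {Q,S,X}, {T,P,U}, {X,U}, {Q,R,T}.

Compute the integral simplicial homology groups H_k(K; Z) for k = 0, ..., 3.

H_0 = Z,  H_1 = Z^2,  H_2 = 0,  H_3 = 0.

Fix the vertex order P < Q < R < S < T < U < V < W < X and write every simplex with vertices in increasing order. Then dim K = 3 and the simplices of K are:

  0-simplices (9): P, Q, R, S, T, U, V, W, X
  1-simplices (19): PQ, PS, PT, PU, QR, QS, QT, QW, QX, RT, RX, ST, SX, TU, TV, UV, UW, UX, VW
  2-simplices (10): PQS, PQT, PST, PTU, QRT, QRX, QST, QSX, TUV, UVW
  3-simplices (1): PQST

giving chain groups C_0 ≅ Z^9, C_1 ≅ Z^19, C_2 ≅ Z^10, C_3 ≅ Z^1.

∂_1: C_1 → C_0 maps an edge to its endpoints' difference, ∂[p,q] = q − p.
As a 9×19 matrix over Z this has rank 8, with invariant factors (1,1,1,1,1,1,1,1).

The boundary map ∂_2: C_2 → C_1 acts by ∂[p,q,r] = [q,r] − [p,r] + [p,q]. For instance
  ∂PTU = TU − PU + PT,
  ∂TUV = UV − TV + TU.
This gives a 19×10 integer matrix of rank 9; reducing to Smith normal form yields diagonal entries (1,1,1,1,1,1,1,1,1).

Boundary ∂_3: C_3 → C_2 sends each 3-simplex σ to the alternating sum Σ_i (−1)^i (σ with its i-th vertex removed). For instance
  ∂PQST = QST − PST + PQT − PQS.
As a 10×1 matrix over Z this has rank 1, with invariant factors (1).

Computing H_k = (kernel of ∂_k) / (image of ∂_{k+1}):

  H_0: rank C_0 − rank ∂_1 = 9 − 8 = 1, and the invariant factors of ∂_1 are all 1, so H_0 = Z.
  H_1: rank ker ∂_1 − rank ∂_2 = (19 − 8) − 9 = 2, and the invariant factors of ∂_2 are all 1, so H_1 = Z^2.
  H_2: rank ker ∂_2 − rank ∂_3 = (10 − 9) − 1 = 0, and the invariant factors of ∂_3 are all 1, so H_2 = 0.
  H_3: rank ker ∂_3 − rank ∂_4 = (1 − 1) − 0 = 0, and there is no ∂_4, so H_3 = 0.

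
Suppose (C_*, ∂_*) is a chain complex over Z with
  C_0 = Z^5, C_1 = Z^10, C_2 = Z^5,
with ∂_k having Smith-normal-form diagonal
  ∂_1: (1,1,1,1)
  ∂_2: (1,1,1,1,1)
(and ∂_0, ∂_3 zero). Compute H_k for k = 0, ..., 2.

H_0 = Z,  H_1 = Z,  H_2 = 0.

H_0: b_0 = 5 − 0 − 4 = 1; torsion from ∂_1 factors > 1: none. So H_0 = Z.
H_1: b_1 = 10 − 4 − 5 = 1; torsion from ∂_2 factors > 1: none. So H_1 = Z.
H_2: b_2 = 5 − 5 − 0 = 0; torsion from ∂_3 factors > 1: none. So H_2 = 0.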